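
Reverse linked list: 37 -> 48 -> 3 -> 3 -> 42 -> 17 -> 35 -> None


Step 1: curr=37, set curr.next=prev(None) | reversed so far: 37
Step 2: curr=48, set curr.next=prev(37) | reversed so far: 48 -> 37
Step 3: curr=3, set curr.next=prev(48) | reversed so far: 3 -> 48 -> 37
Step 4: curr=3, set curr.next=prev(3) | reversed so far: 3 -> 3 -> 48 -> 37
Step 5: curr=42, set curr.next=prev(3) | reversed so far: 42 -> 3 -> 3 -> 48 -> 37
Step 6: curr=17, set curr.next=prev(42) | reversed so far: 17 -> 42 -> 3 -> 3 -> 48 -> 37
Step 7: curr=35, set curr.next=prev(17) | reversed so far: 35 -> 17 -> 42 -> 3 -> 3 -> 48 -> 37

35 -> 17 -> 42 -> 3 -> 3 -> 48 -> 37 -> None


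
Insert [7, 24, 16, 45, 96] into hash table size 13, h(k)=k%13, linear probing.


Insert 7: h=7 -> slot 7
Insert 24: h=11 -> slot 11
Insert 16: h=3 -> slot 3
Insert 45: h=6 -> slot 6
Insert 96: h=5 -> slot 5

Table: [None, None, None, 16, None, 96, 45, 7, None, None, None, 24, None]


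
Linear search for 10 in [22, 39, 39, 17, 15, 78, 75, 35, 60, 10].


i=0: 22!=10
i=1: 39!=10
i=2: 39!=10
i=3: 17!=10
i=4: 15!=10
i=5: 78!=10
i=6: 75!=10
i=7: 35!=10
i=8: 60!=10
i=9: 10==10 found!

Found at 9, 10 comps


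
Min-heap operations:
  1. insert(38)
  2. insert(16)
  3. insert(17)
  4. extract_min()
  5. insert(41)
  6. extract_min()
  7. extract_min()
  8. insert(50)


insert(38) -> [38]
insert(16) -> [16, 38]
insert(17) -> [16, 38, 17]
extract_min()->16, [17, 38]
insert(41) -> [17, 38, 41]
extract_min()->17, [38, 41]
extract_min()->38, [41]
insert(50) -> [41, 50]

Final heap: [41, 50]


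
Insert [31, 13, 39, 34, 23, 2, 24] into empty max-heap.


Insert 31: [31]
Insert 13: [31, 13]
Insert 39: [39, 13, 31]
Insert 34: [39, 34, 31, 13]
Insert 23: [39, 34, 31, 13, 23]
Insert 2: [39, 34, 31, 13, 23, 2]
Insert 24: [39, 34, 31, 13, 23, 2, 24]

Final heap: [39, 34, 31, 13, 23, 2, 24]


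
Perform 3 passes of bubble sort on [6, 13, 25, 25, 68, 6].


Initial: [6, 13, 25, 25, 68, 6]
Pass 1: [6, 13, 25, 25, 6, 68] (1 swaps)
Pass 2: [6, 13, 25, 6, 25, 68] (1 swaps)
Pass 3: [6, 13, 6, 25, 25, 68] (1 swaps)

After 3 passes: [6, 13, 6, 25, 25, 68]


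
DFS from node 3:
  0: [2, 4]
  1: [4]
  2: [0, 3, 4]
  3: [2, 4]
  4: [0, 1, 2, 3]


Visit 3, push [4, 2]
Visit 2, push [4, 0]
Visit 0, push [4]
Visit 4, push [1]
Visit 1, push []

DFS order: [3, 2, 0, 4, 1]


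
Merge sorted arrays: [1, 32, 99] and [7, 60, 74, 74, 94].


Take 1 from A
Take 7 from B
Take 32 from A
Take 60 from B
Take 74 from B
Take 74 from B
Take 94 from B

Merged: [1, 7, 32, 60, 74, 74, 94, 99]


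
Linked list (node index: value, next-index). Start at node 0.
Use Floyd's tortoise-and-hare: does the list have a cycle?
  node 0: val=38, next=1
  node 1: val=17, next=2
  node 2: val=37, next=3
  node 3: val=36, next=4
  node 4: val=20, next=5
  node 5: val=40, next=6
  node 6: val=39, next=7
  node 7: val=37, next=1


Floyd's tortoise (slow, +1) and hare (fast, +2):
  init: slow=0, fast=0
  step 1: slow=1, fast=2
  step 2: slow=2, fast=4
  step 3: slow=3, fast=6
  step 4: slow=4, fast=1
  step 5: slow=5, fast=3
  step 6: slow=6, fast=5
  step 7: slow=7, fast=7
  slow == fast at node 7: cycle detected

Cycle: yes


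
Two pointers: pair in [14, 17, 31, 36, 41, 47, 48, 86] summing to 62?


lo=0(14)+hi=7(86)=100
lo=0(14)+hi=6(48)=62

Yes: 14+48=62


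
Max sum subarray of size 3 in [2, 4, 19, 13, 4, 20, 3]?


[0:3]: 25
[1:4]: 36
[2:5]: 36
[3:6]: 37
[4:7]: 27

Max: 37 at [3:6]


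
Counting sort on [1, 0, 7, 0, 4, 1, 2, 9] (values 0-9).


Input: [1, 0, 7, 0, 4, 1, 2, 9]
Counts: [2, 2, 1, 0, 1, 0, 0, 1, 0, 1]

Sorted: [0, 0, 1, 1, 2, 4, 7, 9]


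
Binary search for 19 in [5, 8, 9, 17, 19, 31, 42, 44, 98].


Step 1: lo=0, hi=8, mid=4, val=19

Found at index 4


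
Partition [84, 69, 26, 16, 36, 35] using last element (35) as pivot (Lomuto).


Pivot: 35
  26 <= 35: swap -> [26, 69, 84, 16, 36, 35]
  16 <= 35: swap -> [26, 16, 84, 69, 36, 35]
Place pivot at 2: [26, 16, 35, 69, 36, 84]

Partitioned: [26, 16, 35, 69, 36, 84]


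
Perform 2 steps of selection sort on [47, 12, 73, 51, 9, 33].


Initial: [47, 12, 73, 51, 9, 33]
Step 1: min=9 at 4
  Swap: [9, 12, 73, 51, 47, 33]
Step 2: min=12 at 1
  Swap: [9, 12, 73, 51, 47, 33]

After 2 steps: [9, 12, 73, 51, 47, 33]


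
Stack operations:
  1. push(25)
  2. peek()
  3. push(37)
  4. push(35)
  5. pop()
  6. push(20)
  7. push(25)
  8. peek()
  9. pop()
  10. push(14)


push(25) -> [25]
peek()->25
push(37) -> [25, 37]
push(35) -> [25, 37, 35]
pop()->35, [25, 37]
push(20) -> [25, 37, 20]
push(25) -> [25, 37, 20, 25]
peek()->25
pop()->25, [25, 37, 20]
push(14) -> [25, 37, 20, 14]

Final stack: [25, 37, 20, 14]


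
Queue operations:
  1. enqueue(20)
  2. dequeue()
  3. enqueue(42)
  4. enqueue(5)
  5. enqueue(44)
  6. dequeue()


enqueue(20) -> [20]
dequeue()->20, []
enqueue(42) -> [42]
enqueue(5) -> [42, 5]
enqueue(44) -> [42, 5, 44]
dequeue()->42, [5, 44]

Final queue: [5, 44]


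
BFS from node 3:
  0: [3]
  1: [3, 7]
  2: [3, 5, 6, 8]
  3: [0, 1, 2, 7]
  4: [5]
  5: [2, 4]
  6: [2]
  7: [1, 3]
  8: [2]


Visit 3, enqueue [0, 1, 2, 7]
Visit 0, enqueue []
Visit 1, enqueue []
Visit 2, enqueue [5, 6, 8]
Visit 7, enqueue []
Visit 5, enqueue [4]
Visit 6, enqueue []
Visit 8, enqueue []
Visit 4, enqueue []

BFS order: [3, 0, 1, 2, 7, 5, 6, 8, 4]


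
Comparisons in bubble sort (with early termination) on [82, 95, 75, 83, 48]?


Algorithm: bubble sort (with early termination)
Input: [82, 95, 75, 83, 48]
Sorted: [48, 75, 82, 83, 95]

10


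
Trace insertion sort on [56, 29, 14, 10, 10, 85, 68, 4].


Initial: [56, 29, 14, 10, 10, 85, 68, 4]
Insert 29: [29, 56, 14, 10, 10, 85, 68, 4]
Insert 14: [14, 29, 56, 10, 10, 85, 68, 4]
Insert 10: [10, 14, 29, 56, 10, 85, 68, 4]
Insert 10: [10, 10, 14, 29, 56, 85, 68, 4]
Insert 85: [10, 10, 14, 29, 56, 85, 68, 4]
Insert 68: [10, 10, 14, 29, 56, 68, 85, 4]
Insert 4: [4, 10, 10, 14, 29, 56, 68, 85]

Sorted: [4, 10, 10, 14, 29, 56, 68, 85]


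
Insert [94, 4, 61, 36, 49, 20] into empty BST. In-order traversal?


Insert 94: root
Insert 4: L from 94
Insert 61: L from 94 -> R from 4
Insert 36: L from 94 -> R from 4 -> L from 61
Insert 49: L from 94 -> R from 4 -> L from 61 -> R from 36
Insert 20: L from 94 -> R from 4 -> L from 61 -> L from 36

In-order: [4, 20, 36, 49, 61, 94]


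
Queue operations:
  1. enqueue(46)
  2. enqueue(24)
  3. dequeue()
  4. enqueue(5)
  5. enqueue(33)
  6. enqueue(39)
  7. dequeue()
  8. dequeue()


enqueue(46) -> [46]
enqueue(24) -> [46, 24]
dequeue()->46, [24]
enqueue(5) -> [24, 5]
enqueue(33) -> [24, 5, 33]
enqueue(39) -> [24, 5, 33, 39]
dequeue()->24, [5, 33, 39]
dequeue()->5, [33, 39]

Final queue: [33, 39]


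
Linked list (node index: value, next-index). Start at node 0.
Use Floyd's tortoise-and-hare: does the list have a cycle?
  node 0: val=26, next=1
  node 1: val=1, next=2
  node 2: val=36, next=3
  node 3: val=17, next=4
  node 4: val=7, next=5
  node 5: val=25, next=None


Floyd's tortoise (slow, +1) and hare (fast, +2):
  init: slow=0, fast=0
  step 1: slow=1, fast=2
  step 2: slow=2, fast=4
  step 3: fast 4->5->None, no cycle

Cycle: no


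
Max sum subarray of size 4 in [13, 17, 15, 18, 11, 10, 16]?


[0:4]: 63
[1:5]: 61
[2:6]: 54
[3:7]: 55

Max: 63 at [0:4]


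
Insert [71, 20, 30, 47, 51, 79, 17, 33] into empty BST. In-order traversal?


Insert 71: root
Insert 20: L from 71
Insert 30: L from 71 -> R from 20
Insert 47: L from 71 -> R from 20 -> R from 30
Insert 51: L from 71 -> R from 20 -> R from 30 -> R from 47
Insert 79: R from 71
Insert 17: L from 71 -> L from 20
Insert 33: L from 71 -> R from 20 -> R from 30 -> L from 47

In-order: [17, 20, 30, 33, 47, 51, 71, 79]


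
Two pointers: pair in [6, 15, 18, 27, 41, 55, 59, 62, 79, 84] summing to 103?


lo=0(6)+hi=9(84)=90
lo=1(15)+hi=9(84)=99
lo=2(18)+hi=9(84)=102
lo=3(27)+hi=9(84)=111
lo=3(27)+hi=8(79)=106
lo=3(27)+hi=7(62)=89
lo=4(41)+hi=7(62)=103

Yes: 41+62=103


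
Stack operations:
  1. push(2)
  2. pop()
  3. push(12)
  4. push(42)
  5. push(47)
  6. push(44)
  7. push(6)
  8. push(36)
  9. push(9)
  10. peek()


push(2) -> [2]
pop()->2, []
push(12) -> [12]
push(42) -> [12, 42]
push(47) -> [12, 42, 47]
push(44) -> [12, 42, 47, 44]
push(6) -> [12, 42, 47, 44, 6]
push(36) -> [12, 42, 47, 44, 6, 36]
push(9) -> [12, 42, 47, 44, 6, 36, 9]
peek()->9

Final stack: [12, 42, 47, 44, 6, 36, 9]


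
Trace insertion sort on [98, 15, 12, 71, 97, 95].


Initial: [98, 15, 12, 71, 97, 95]
Insert 15: [15, 98, 12, 71, 97, 95]
Insert 12: [12, 15, 98, 71, 97, 95]
Insert 71: [12, 15, 71, 98, 97, 95]
Insert 97: [12, 15, 71, 97, 98, 95]
Insert 95: [12, 15, 71, 95, 97, 98]

Sorted: [12, 15, 71, 95, 97, 98]


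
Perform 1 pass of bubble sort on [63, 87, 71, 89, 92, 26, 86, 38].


Initial: [63, 87, 71, 89, 92, 26, 86, 38]
Pass 1: [63, 71, 87, 89, 26, 86, 38, 92] (4 swaps)

After 1 pass: [63, 71, 87, 89, 26, 86, 38, 92]


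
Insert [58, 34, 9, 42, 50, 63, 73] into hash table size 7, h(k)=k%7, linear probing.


Insert 58: h=2 -> slot 2
Insert 34: h=6 -> slot 6
Insert 9: h=2, 1 probes -> slot 3
Insert 42: h=0 -> slot 0
Insert 50: h=1 -> slot 1
Insert 63: h=0, 4 probes -> slot 4
Insert 73: h=3, 2 probes -> slot 5

Table: [42, 50, 58, 9, 63, 73, 34]


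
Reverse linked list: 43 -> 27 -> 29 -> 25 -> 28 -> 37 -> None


Step 1: curr=43, set curr.next=prev(None) | reversed so far: 43
Step 2: curr=27, set curr.next=prev(43) | reversed so far: 27 -> 43
Step 3: curr=29, set curr.next=prev(27) | reversed so far: 29 -> 27 -> 43
Step 4: curr=25, set curr.next=prev(29) | reversed so far: 25 -> 29 -> 27 -> 43
Step 5: curr=28, set curr.next=prev(25) | reversed so far: 28 -> 25 -> 29 -> 27 -> 43
Step 6: curr=37, set curr.next=prev(28) | reversed so far: 37 -> 28 -> 25 -> 29 -> 27 -> 43

37 -> 28 -> 25 -> 29 -> 27 -> 43 -> None


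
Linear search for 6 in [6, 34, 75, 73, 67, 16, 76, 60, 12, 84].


i=0: 6==6 found!

Found at 0, 1 comps


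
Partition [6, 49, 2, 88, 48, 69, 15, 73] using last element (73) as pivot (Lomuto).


Pivot: 73
  6 <= 73: advance i (no swap)
  49 <= 73: advance i (no swap)
  2 <= 73: advance i (no swap)
  48 <= 73: swap -> [6, 49, 2, 48, 88, 69, 15, 73]
  69 <= 73: swap -> [6, 49, 2, 48, 69, 88, 15, 73]
  15 <= 73: swap -> [6, 49, 2, 48, 69, 15, 88, 73]
Place pivot at 6: [6, 49, 2, 48, 69, 15, 73, 88]

Partitioned: [6, 49, 2, 48, 69, 15, 73, 88]


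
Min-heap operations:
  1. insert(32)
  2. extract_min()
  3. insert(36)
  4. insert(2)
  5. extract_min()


insert(32) -> [32]
extract_min()->32, []
insert(36) -> [36]
insert(2) -> [2, 36]
extract_min()->2, [36]

Final heap: [36]


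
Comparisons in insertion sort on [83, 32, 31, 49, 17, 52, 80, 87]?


Algorithm: insertion sort
Input: [83, 32, 31, 49, 17, 52, 80, 87]
Sorted: [17, 31, 32, 49, 52, 80, 83, 87]

14


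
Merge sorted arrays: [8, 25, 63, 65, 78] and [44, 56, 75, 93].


Take 8 from A
Take 25 from A
Take 44 from B
Take 56 from B
Take 63 from A
Take 65 from A
Take 75 from B
Take 78 from A

Merged: [8, 25, 44, 56, 63, 65, 75, 78, 93]


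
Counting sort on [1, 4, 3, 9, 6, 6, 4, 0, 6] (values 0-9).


Input: [1, 4, 3, 9, 6, 6, 4, 0, 6]
Counts: [1, 1, 0, 1, 2, 0, 3, 0, 0, 1]

Sorted: [0, 1, 3, 4, 4, 6, 6, 6, 9]


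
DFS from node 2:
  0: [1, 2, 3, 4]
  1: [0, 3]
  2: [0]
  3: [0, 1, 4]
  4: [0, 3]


Visit 2, push [0]
Visit 0, push [4, 3, 1]
Visit 1, push [3]
Visit 3, push [4]
Visit 4, push []

DFS order: [2, 0, 1, 3, 4]


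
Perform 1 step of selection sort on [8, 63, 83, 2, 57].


Initial: [8, 63, 83, 2, 57]
Step 1: min=2 at 3
  Swap: [2, 63, 83, 8, 57]

After 1 step: [2, 63, 83, 8, 57]


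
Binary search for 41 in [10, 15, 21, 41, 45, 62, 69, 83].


Step 1: lo=0, hi=7, mid=3, val=41

Found at index 3


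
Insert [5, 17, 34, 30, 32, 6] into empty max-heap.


Insert 5: [5]
Insert 17: [17, 5]
Insert 34: [34, 5, 17]
Insert 30: [34, 30, 17, 5]
Insert 32: [34, 32, 17, 5, 30]
Insert 6: [34, 32, 17, 5, 30, 6]

Final heap: [34, 32, 17, 5, 30, 6]


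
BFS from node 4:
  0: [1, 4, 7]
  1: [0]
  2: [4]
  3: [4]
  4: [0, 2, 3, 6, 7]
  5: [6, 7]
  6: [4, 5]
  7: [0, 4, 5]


Visit 4, enqueue [0, 2, 3, 6, 7]
Visit 0, enqueue [1]
Visit 2, enqueue []
Visit 3, enqueue []
Visit 6, enqueue [5]
Visit 7, enqueue []
Visit 1, enqueue []
Visit 5, enqueue []

BFS order: [4, 0, 2, 3, 6, 7, 1, 5]


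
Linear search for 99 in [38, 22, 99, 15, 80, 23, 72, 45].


i=0: 38!=99
i=1: 22!=99
i=2: 99==99 found!

Found at 2, 3 comps


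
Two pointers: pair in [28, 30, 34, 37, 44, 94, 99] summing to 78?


lo=0(28)+hi=6(99)=127
lo=0(28)+hi=5(94)=122
lo=0(28)+hi=4(44)=72
lo=1(30)+hi=4(44)=74
lo=2(34)+hi=4(44)=78

Yes: 34+44=78


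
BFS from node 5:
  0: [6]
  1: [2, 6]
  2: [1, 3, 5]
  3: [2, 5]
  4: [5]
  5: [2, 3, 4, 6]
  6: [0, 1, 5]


Visit 5, enqueue [2, 3, 4, 6]
Visit 2, enqueue [1]
Visit 3, enqueue []
Visit 4, enqueue []
Visit 6, enqueue [0]
Visit 1, enqueue []
Visit 0, enqueue []

BFS order: [5, 2, 3, 4, 6, 1, 0]


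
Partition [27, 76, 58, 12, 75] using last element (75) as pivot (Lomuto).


Pivot: 75
  27 <= 75: advance i (no swap)
  58 <= 75: swap -> [27, 58, 76, 12, 75]
  12 <= 75: swap -> [27, 58, 12, 76, 75]
Place pivot at 3: [27, 58, 12, 75, 76]

Partitioned: [27, 58, 12, 75, 76]


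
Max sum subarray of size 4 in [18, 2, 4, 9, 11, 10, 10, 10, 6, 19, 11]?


[0:4]: 33
[1:5]: 26
[2:6]: 34
[3:7]: 40
[4:8]: 41
[5:9]: 36
[6:10]: 45
[7:11]: 46

Max: 46 at [7:11]


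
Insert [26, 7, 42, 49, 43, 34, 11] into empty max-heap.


Insert 26: [26]
Insert 7: [26, 7]
Insert 42: [42, 7, 26]
Insert 49: [49, 42, 26, 7]
Insert 43: [49, 43, 26, 7, 42]
Insert 34: [49, 43, 34, 7, 42, 26]
Insert 11: [49, 43, 34, 7, 42, 26, 11]

Final heap: [49, 43, 34, 7, 42, 26, 11]


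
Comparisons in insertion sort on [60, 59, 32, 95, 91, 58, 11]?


Algorithm: insertion sort
Input: [60, 59, 32, 95, 91, 58, 11]
Sorted: [11, 32, 58, 59, 60, 91, 95]

17


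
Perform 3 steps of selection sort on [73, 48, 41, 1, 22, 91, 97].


Initial: [73, 48, 41, 1, 22, 91, 97]
Step 1: min=1 at 3
  Swap: [1, 48, 41, 73, 22, 91, 97]
Step 2: min=22 at 4
  Swap: [1, 22, 41, 73, 48, 91, 97]
Step 3: min=41 at 2
  Swap: [1, 22, 41, 73, 48, 91, 97]

After 3 steps: [1, 22, 41, 73, 48, 91, 97]


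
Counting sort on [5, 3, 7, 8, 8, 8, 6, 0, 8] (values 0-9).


Input: [5, 3, 7, 8, 8, 8, 6, 0, 8]
Counts: [1, 0, 0, 1, 0, 1, 1, 1, 4, 0]

Sorted: [0, 3, 5, 6, 7, 8, 8, 8, 8]


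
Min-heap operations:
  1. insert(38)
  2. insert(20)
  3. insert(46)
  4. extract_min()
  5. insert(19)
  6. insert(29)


insert(38) -> [38]
insert(20) -> [20, 38]
insert(46) -> [20, 38, 46]
extract_min()->20, [38, 46]
insert(19) -> [19, 46, 38]
insert(29) -> [19, 29, 38, 46]

Final heap: [19, 29, 38, 46]


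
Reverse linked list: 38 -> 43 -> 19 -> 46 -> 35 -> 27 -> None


Step 1: curr=38, set curr.next=prev(None) | reversed so far: 38
Step 2: curr=43, set curr.next=prev(38) | reversed so far: 43 -> 38
Step 3: curr=19, set curr.next=prev(43) | reversed so far: 19 -> 43 -> 38
Step 4: curr=46, set curr.next=prev(19) | reversed so far: 46 -> 19 -> 43 -> 38
Step 5: curr=35, set curr.next=prev(46) | reversed so far: 35 -> 46 -> 19 -> 43 -> 38
Step 6: curr=27, set curr.next=prev(35) | reversed so far: 27 -> 35 -> 46 -> 19 -> 43 -> 38

27 -> 35 -> 46 -> 19 -> 43 -> 38 -> None


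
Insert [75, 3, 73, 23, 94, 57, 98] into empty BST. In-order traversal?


Insert 75: root
Insert 3: L from 75
Insert 73: L from 75 -> R from 3
Insert 23: L from 75 -> R from 3 -> L from 73
Insert 94: R from 75
Insert 57: L from 75 -> R from 3 -> L from 73 -> R from 23
Insert 98: R from 75 -> R from 94

In-order: [3, 23, 57, 73, 75, 94, 98]


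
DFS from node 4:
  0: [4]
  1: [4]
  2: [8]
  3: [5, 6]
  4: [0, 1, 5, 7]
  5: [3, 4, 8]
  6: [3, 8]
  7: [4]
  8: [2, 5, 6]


Visit 4, push [7, 5, 1, 0]
Visit 0, push []
Visit 1, push []
Visit 5, push [8, 3]
Visit 3, push [6]
Visit 6, push [8]
Visit 8, push [2]
Visit 2, push []
Visit 7, push []

DFS order: [4, 0, 1, 5, 3, 6, 8, 2, 7]


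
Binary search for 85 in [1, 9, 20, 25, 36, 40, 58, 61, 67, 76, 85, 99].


Step 1: lo=0, hi=11, mid=5, val=40
Step 2: lo=6, hi=11, mid=8, val=67
Step 3: lo=9, hi=11, mid=10, val=85

Found at index 10


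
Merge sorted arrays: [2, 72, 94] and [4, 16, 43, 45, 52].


Take 2 from A
Take 4 from B
Take 16 from B
Take 43 from B
Take 45 from B
Take 52 from B

Merged: [2, 4, 16, 43, 45, 52, 72, 94]


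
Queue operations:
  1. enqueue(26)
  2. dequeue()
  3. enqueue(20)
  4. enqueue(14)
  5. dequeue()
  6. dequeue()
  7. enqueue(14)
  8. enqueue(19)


enqueue(26) -> [26]
dequeue()->26, []
enqueue(20) -> [20]
enqueue(14) -> [20, 14]
dequeue()->20, [14]
dequeue()->14, []
enqueue(14) -> [14]
enqueue(19) -> [14, 19]

Final queue: [14, 19]


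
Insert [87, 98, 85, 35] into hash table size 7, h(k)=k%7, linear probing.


Insert 87: h=3 -> slot 3
Insert 98: h=0 -> slot 0
Insert 85: h=1 -> slot 1
Insert 35: h=0, 2 probes -> slot 2

Table: [98, 85, 35, 87, None, None, None]


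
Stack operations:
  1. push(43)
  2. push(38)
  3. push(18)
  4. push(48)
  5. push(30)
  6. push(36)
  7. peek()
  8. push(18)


push(43) -> [43]
push(38) -> [43, 38]
push(18) -> [43, 38, 18]
push(48) -> [43, 38, 18, 48]
push(30) -> [43, 38, 18, 48, 30]
push(36) -> [43, 38, 18, 48, 30, 36]
peek()->36
push(18) -> [43, 38, 18, 48, 30, 36, 18]

Final stack: [43, 38, 18, 48, 30, 36, 18]


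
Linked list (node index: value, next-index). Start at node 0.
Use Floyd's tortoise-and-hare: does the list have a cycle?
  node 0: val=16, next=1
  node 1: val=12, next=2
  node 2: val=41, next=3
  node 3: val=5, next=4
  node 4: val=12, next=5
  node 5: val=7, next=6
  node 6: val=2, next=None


Floyd's tortoise (slow, +1) and hare (fast, +2):
  init: slow=0, fast=0
  step 1: slow=1, fast=2
  step 2: slow=2, fast=4
  step 3: slow=3, fast=6
  step 4: fast -> None, no cycle

Cycle: no


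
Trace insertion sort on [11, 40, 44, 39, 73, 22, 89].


Initial: [11, 40, 44, 39, 73, 22, 89]
Insert 40: [11, 40, 44, 39, 73, 22, 89]
Insert 44: [11, 40, 44, 39, 73, 22, 89]
Insert 39: [11, 39, 40, 44, 73, 22, 89]
Insert 73: [11, 39, 40, 44, 73, 22, 89]
Insert 22: [11, 22, 39, 40, 44, 73, 89]
Insert 89: [11, 22, 39, 40, 44, 73, 89]

Sorted: [11, 22, 39, 40, 44, 73, 89]


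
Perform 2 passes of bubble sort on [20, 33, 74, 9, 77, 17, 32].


Initial: [20, 33, 74, 9, 77, 17, 32]
Pass 1: [20, 33, 9, 74, 17, 32, 77] (3 swaps)
Pass 2: [20, 9, 33, 17, 32, 74, 77] (3 swaps)

After 2 passes: [20, 9, 33, 17, 32, 74, 77]


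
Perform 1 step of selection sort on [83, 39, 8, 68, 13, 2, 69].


Initial: [83, 39, 8, 68, 13, 2, 69]
Step 1: min=2 at 5
  Swap: [2, 39, 8, 68, 13, 83, 69]

After 1 step: [2, 39, 8, 68, 13, 83, 69]


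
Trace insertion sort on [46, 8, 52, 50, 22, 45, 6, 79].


Initial: [46, 8, 52, 50, 22, 45, 6, 79]
Insert 8: [8, 46, 52, 50, 22, 45, 6, 79]
Insert 52: [8, 46, 52, 50, 22, 45, 6, 79]
Insert 50: [8, 46, 50, 52, 22, 45, 6, 79]
Insert 22: [8, 22, 46, 50, 52, 45, 6, 79]
Insert 45: [8, 22, 45, 46, 50, 52, 6, 79]
Insert 6: [6, 8, 22, 45, 46, 50, 52, 79]
Insert 79: [6, 8, 22, 45, 46, 50, 52, 79]

Sorted: [6, 8, 22, 45, 46, 50, 52, 79]


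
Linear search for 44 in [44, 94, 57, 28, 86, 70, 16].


i=0: 44==44 found!

Found at 0, 1 comps


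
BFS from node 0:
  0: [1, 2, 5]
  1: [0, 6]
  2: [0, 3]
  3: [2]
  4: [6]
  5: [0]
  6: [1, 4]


Visit 0, enqueue [1, 2, 5]
Visit 1, enqueue [6]
Visit 2, enqueue [3]
Visit 5, enqueue []
Visit 6, enqueue [4]
Visit 3, enqueue []
Visit 4, enqueue []

BFS order: [0, 1, 2, 5, 6, 3, 4]


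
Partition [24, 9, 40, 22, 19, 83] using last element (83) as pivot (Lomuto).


Pivot: 83
  24 <= 83: advance i (no swap)
  9 <= 83: advance i (no swap)
  40 <= 83: advance i (no swap)
  22 <= 83: advance i (no swap)
  19 <= 83: advance i (no swap)
Place pivot at 5: [24, 9, 40, 22, 19, 83]

Partitioned: [24, 9, 40, 22, 19, 83]


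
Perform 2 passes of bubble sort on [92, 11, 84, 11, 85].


Initial: [92, 11, 84, 11, 85]
Pass 1: [11, 84, 11, 85, 92] (4 swaps)
Pass 2: [11, 11, 84, 85, 92] (1 swaps)

After 2 passes: [11, 11, 84, 85, 92]


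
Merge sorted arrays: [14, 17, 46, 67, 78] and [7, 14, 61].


Take 7 from B
Take 14 from A
Take 14 from B
Take 17 from A
Take 46 from A
Take 61 from B

Merged: [7, 14, 14, 17, 46, 61, 67, 78]


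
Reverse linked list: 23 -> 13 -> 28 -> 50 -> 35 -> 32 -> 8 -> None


Step 1: curr=23, set curr.next=prev(None) | reversed so far: 23
Step 2: curr=13, set curr.next=prev(23) | reversed so far: 13 -> 23
Step 3: curr=28, set curr.next=prev(13) | reversed so far: 28 -> 13 -> 23
Step 4: curr=50, set curr.next=prev(28) | reversed so far: 50 -> 28 -> 13 -> 23
Step 5: curr=35, set curr.next=prev(50) | reversed so far: 35 -> 50 -> 28 -> 13 -> 23
Step 6: curr=32, set curr.next=prev(35) | reversed so far: 32 -> 35 -> 50 -> 28 -> 13 -> 23
Step 7: curr=8, set curr.next=prev(32) | reversed so far: 8 -> 32 -> 35 -> 50 -> 28 -> 13 -> 23

8 -> 32 -> 35 -> 50 -> 28 -> 13 -> 23 -> None


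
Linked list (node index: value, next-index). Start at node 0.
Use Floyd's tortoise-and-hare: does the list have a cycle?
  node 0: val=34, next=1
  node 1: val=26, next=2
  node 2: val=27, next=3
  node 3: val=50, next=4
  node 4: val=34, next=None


Floyd's tortoise (slow, +1) and hare (fast, +2):
  init: slow=0, fast=0
  step 1: slow=1, fast=2
  step 2: slow=2, fast=4
  step 3: fast -> None, no cycle

Cycle: no


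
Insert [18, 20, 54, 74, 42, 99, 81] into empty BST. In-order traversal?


Insert 18: root
Insert 20: R from 18
Insert 54: R from 18 -> R from 20
Insert 74: R from 18 -> R from 20 -> R from 54
Insert 42: R from 18 -> R from 20 -> L from 54
Insert 99: R from 18 -> R from 20 -> R from 54 -> R from 74
Insert 81: R from 18 -> R from 20 -> R from 54 -> R from 74 -> L from 99

In-order: [18, 20, 42, 54, 74, 81, 99]


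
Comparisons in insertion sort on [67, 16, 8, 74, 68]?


Algorithm: insertion sort
Input: [67, 16, 8, 74, 68]
Sorted: [8, 16, 67, 68, 74]

6


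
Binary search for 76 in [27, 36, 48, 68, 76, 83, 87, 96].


Step 1: lo=0, hi=7, mid=3, val=68
Step 2: lo=4, hi=7, mid=5, val=83
Step 3: lo=4, hi=4, mid=4, val=76

Found at index 4


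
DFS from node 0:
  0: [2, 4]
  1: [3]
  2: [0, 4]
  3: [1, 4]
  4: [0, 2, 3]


Visit 0, push [4, 2]
Visit 2, push [4]
Visit 4, push [3]
Visit 3, push [1]
Visit 1, push []

DFS order: [0, 2, 4, 3, 1]


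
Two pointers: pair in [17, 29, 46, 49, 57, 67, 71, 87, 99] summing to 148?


lo=0(17)+hi=8(99)=116
lo=1(29)+hi=8(99)=128
lo=2(46)+hi=8(99)=145
lo=3(49)+hi=8(99)=148

Yes: 49+99=148


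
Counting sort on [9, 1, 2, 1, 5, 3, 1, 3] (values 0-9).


Input: [9, 1, 2, 1, 5, 3, 1, 3]
Counts: [0, 3, 1, 2, 0, 1, 0, 0, 0, 1]

Sorted: [1, 1, 1, 2, 3, 3, 5, 9]


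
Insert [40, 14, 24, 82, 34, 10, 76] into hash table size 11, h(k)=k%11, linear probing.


Insert 40: h=7 -> slot 7
Insert 14: h=3 -> slot 3
Insert 24: h=2 -> slot 2
Insert 82: h=5 -> slot 5
Insert 34: h=1 -> slot 1
Insert 10: h=10 -> slot 10
Insert 76: h=10, 1 probes -> slot 0

Table: [76, 34, 24, 14, None, 82, None, 40, None, None, 10]


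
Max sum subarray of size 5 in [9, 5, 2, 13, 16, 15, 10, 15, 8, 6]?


[0:5]: 45
[1:6]: 51
[2:7]: 56
[3:8]: 69
[4:9]: 64
[5:10]: 54

Max: 69 at [3:8]


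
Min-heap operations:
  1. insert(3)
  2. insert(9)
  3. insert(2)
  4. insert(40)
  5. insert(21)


insert(3) -> [3]
insert(9) -> [3, 9]
insert(2) -> [2, 9, 3]
insert(40) -> [2, 9, 3, 40]
insert(21) -> [2, 9, 3, 40, 21]

Final heap: [2, 9, 3, 40, 21]


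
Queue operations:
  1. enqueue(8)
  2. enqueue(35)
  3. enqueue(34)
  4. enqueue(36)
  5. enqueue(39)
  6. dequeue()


enqueue(8) -> [8]
enqueue(35) -> [8, 35]
enqueue(34) -> [8, 35, 34]
enqueue(36) -> [8, 35, 34, 36]
enqueue(39) -> [8, 35, 34, 36, 39]
dequeue()->8, [35, 34, 36, 39]

Final queue: [35, 34, 36, 39]


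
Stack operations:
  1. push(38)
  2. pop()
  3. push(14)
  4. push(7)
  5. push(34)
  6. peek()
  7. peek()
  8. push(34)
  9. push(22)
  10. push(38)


push(38) -> [38]
pop()->38, []
push(14) -> [14]
push(7) -> [14, 7]
push(34) -> [14, 7, 34]
peek()->34
peek()->34
push(34) -> [14, 7, 34, 34]
push(22) -> [14, 7, 34, 34, 22]
push(38) -> [14, 7, 34, 34, 22, 38]

Final stack: [14, 7, 34, 34, 22, 38]


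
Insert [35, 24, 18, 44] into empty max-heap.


Insert 35: [35]
Insert 24: [35, 24]
Insert 18: [35, 24, 18]
Insert 44: [44, 35, 18, 24]

Final heap: [44, 35, 18, 24]


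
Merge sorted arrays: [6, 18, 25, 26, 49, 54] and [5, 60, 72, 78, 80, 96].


Take 5 from B
Take 6 from A
Take 18 from A
Take 25 from A
Take 26 from A
Take 49 from A
Take 54 from A

Merged: [5, 6, 18, 25, 26, 49, 54, 60, 72, 78, 80, 96]


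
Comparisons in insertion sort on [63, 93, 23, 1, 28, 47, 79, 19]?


Algorithm: insertion sort
Input: [63, 93, 23, 1, 28, 47, 79, 19]
Sorted: [1, 19, 23, 28, 47, 63, 79, 93]

21


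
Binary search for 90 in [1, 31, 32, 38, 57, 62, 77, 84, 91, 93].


Step 1: lo=0, hi=9, mid=4, val=57
Step 2: lo=5, hi=9, mid=7, val=84
Step 3: lo=8, hi=9, mid=8, val=91

Not found


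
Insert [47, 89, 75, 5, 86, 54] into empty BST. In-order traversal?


Insert 47: root
Insert 89: R from 47
Insert 75: R from 47 -> L from 89
Insert 5: L from 47
Insert 86: R from 47 -> L from 89 -> R from 75
Insert 54: R from 47 -> L from 89 -> L from 75

In-order: [5, 47, 54, 75, 86, 89]


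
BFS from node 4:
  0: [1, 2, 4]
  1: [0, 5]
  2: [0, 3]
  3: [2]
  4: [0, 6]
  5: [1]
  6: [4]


Visit 4, enqueue [0, 6]
Visit 0, enqueue [1, 2]
Visit 6, enqueue []
Visit 1, enqueue [5]
Visit 2, enqueue [3]
Visit 5, enqueue []
Visit 3, enqueue []

BFS order: [4, 0, 6, 1, 2, 5, 3]


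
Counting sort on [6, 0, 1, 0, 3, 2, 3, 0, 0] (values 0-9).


Input: [6, 0, 1, 0, 3, 2, 3, 0, 0]
Counts: [4, 1, 1, 2, 0, 0, 1, 0, 0, 0]

Sorted: [0, 0, 0, 0, 1, 2, 3, 3, 6]


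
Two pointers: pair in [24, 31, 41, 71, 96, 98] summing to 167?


lo=0(24)+hi=5(98)=122
lo=1(31)+hi=5(98)=129
lo=2(41)+hi=5(98)=139
lo=3(71)+hi=5(98)=169
lo=3(71)+hi=4(96)=167

Yes: 71+96=167


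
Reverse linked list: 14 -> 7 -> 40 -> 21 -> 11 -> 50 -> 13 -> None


Step 1: curr=14, set curr.next=prev(None) | reversed so far: 14
Step 2: curr=7, set curr.next=prev(14) | reversed so far: 7 -> 14
Step 3: curr=40, set curr.next=prev(7) | reversed so far: 40 -> 7 -> 14
Step 4: curr=21, set curr.next=prev(40) | reversed so far: 21 -> 40 -> 7 -> 14
Step 5: curr=11, set curr.next=prev(21) | reversed so far: 11 -> 21 -> 40 -> 7 -> 14
Step 6: curr=50, set curr.next=prev(11) | reversed so far: 50 -> 11 -> 21 -> 40 -> 7 -> 14
Step 7: curr=13, set curr.next=prev(50) | reversed so far: 13 -> 50 -> 11 -> 21 -> 40 -> 7 -> 14

13 -> 50 -> 11 -> 21 -> 40 -> 7 -> 14 -> None


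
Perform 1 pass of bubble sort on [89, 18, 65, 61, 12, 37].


Initial: [89, 18, 65, 61, 12, 37]
Pass 1: [18, 65, 61, 12, 37, 89] (5 swaps)

After 1 pass: [18, 65, 61, 12, 37, 89]


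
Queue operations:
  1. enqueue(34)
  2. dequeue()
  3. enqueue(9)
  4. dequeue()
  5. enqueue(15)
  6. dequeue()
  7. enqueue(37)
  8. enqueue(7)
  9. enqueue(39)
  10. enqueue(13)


enqueue(34) -> [34]
dequeue()->34, []
enqueue(9) -> [9]
dequeue()->9, []
enqueue(15) -> [15]
dequeue()->15, []
enqueue(37) -> [37]
enqueue(7) -> [37, 7]
enqueue(39) -> [37, 7, 39]
enqueue(13) -> [37, 7, 39, 13]

Final queue: [37, 7, 39, 13]


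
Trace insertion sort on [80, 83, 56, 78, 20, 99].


Initial: [80, 83, 56, 78, 20, 99]
Insert 83: [80, 83, 56, 78, 20, 99]
Insert 56: [56, 80, 83, 78, 20, 99]
Insert 78: [56, 78, 80, 83, 20, 99]
Insert 20: [20, 56, 78, 80, 83, 99]
Insert 99: [20, 56, 78, 80, 83, 99]

Sorted: [20, 56, 78, 80, 83, 99]


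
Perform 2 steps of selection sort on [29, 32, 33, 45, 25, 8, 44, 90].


Initial: [29, 32, 33, 45, 25, 8, 44, 90]
Step 1: min=8 at 5
  Swap: [8, 32, 33, 45, 25, 29, 44, 90]
Step 2: min=25 at 4
  Swap: [8, 25, 33, 45, 32, 29, 44, 90]

After 2 steps: [8, 25, 33, 45, 32, 29, 44, 90]


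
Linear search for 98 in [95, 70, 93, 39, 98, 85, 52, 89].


i=0: 95!=98
i=1: 70!=98
i=2: 93!=98
i=3: 39!=98
i=4: 98==98 found!

Found at 4, 5 comps


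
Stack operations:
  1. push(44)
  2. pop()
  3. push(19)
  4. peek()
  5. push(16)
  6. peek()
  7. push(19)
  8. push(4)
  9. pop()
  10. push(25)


push(44) -> [44]
pop()->44, []
push(19) -> [19]
peek()->19
push(16) -> [19, 16]
peek()->16
push(19) -> [19, 16, 19]
push(4) -> [19, 16, 19, 4]
pop()->4, [19, 16, 19]
push(25) -> [19, 16, 19, 25]

Final stack: [19, 16, 19, 25]


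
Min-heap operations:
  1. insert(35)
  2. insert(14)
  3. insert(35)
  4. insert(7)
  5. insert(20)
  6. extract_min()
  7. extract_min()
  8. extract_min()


insert(35) -> [35]
insert(14) -> [14, 35]
insert(35) -> [14, 35, 35]
insert(7) -> [7, 14, 35, 35]
insert(20) -> [7, 14, 35, 35, 20]
extract_min()->7, [14, 20, 35, 35]
extract_min()->14, [20, 35, 35]
extract_min()->20, [35, 35]

Final heap: [35, 35]


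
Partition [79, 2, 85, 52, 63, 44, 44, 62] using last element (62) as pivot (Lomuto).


Pivot: 62
  2 <= 62: swap -> [2, 79, 85, 52, 63, 44, 44, 62]
  52 <= 62: swap -> [2, 52, 85, 79, 63, 44, 44, 62]
  44 <= 62: swap -> [2, 52, 44, 79, 63, 85, 44, 62]
  44 <= 62: swap -> [2, 52, 44, 44, 63, 85, 79, 62]
Place pivot at 4: [2, 52, 44, 44, 62, 85, 79, 63]

Partitioned: [2, 52, 44, 44, 62, 85, 79, 63]


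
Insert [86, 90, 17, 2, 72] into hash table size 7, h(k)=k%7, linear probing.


Insert 86: h=2 -> slot 2
Insert 90: h=6 -> slot 6
Insert 17: h=3 -> slot 3
Insert 2: h=2, 2 probes -> slot 4
Insert 72: h=2, 3 probes -> slot 5

Table: [None, None, 86, 17, 2, 72, 90]


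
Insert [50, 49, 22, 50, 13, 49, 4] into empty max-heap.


Insert 50: [50]
Insert 49: [50, 49]
Insert 22: [50, 49, 22]
Insert 50: [50, 50, 22, 49]
Insert 13: [50, 50, 22, 49, 13]
Insert 49: [50, 50, 49, 49, 13, 22]
Insert 4: [50, 50, 49, 49, 13, 22, 4]

Final heap: [50, 50, 49, 49, 13, 22, 4]


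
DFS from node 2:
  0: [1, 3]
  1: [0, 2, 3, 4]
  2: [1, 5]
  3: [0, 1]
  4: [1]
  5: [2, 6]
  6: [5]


Visit 2, push [5, 1]
Visit 1, push [4, 3, 0]
Visit 0, push [3]
Visit 3, push []
Visit 4, push []
Visit 5, push [6]
Visit 6, push []

DFS order: [2, 1, 0, 3, 4, 5, 6]


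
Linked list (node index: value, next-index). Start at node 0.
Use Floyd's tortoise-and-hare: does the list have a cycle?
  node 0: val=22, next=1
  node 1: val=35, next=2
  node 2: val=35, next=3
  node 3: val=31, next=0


Floyd's tortoise (slow, +1) and hare (fast, +2):
  init: slow=0, fast=0
  step 1: slow=1, fast=2
  step 2: slow=2, fast=0
  step 3: slow=3, fast=2
  step 4: slow=0, fast=0
  slow == fast at node 0: cycle detected

Cycle: yes


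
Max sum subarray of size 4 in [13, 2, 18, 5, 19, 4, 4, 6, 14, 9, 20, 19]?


[0:4]: 38
[1:5]: 44
[2:6]: 46
[3:7]: 32
[4:8]: 33
[5:9]: 28
[6:10]: 33
[7:11]: 49
[8:12]: 62

Max: 62 at [8:12]


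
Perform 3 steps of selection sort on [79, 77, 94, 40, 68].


Initial: [79, 77, 94, 40, 68]
Step 1: min=40 at 3
  Swap: [40, 77, 94, 79, 68]
Step 2: min=68 at 4
  Swap: [40, 68, 94, 79, 77]
Step 3: min=77 at 4
  Swap: [40, 68, 77, 79, 94]

After 3 steps: [40, 68, 77, 79, 94]


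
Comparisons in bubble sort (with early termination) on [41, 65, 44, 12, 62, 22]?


Algorithm: bubble sort (with early termination)
Input: [41, 65, 44, 12, 62, 22]
Sorted: [12, 22, 41, 44, 62, 65]

15


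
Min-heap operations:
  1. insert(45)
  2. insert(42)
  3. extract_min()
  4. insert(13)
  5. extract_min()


insert(45) -> [45]
insert(42) -> [42, 45]
extract_min()->42, [45]
insert(13) -> [13, 45]
extract_min()->13, [45]

Final heap: [45]


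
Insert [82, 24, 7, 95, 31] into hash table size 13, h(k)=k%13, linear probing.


Insert 82: h=4 -> slot 4
Insert 24: h=11 -> slot 11
Insert 7: h=7 -> slot 7
Insert 95: h=4, 1 probes -> slot 5
Insert 31: h=5, 1 probes -> slot 6

Table: [None, None, None, None, 82, 95, 31, 7, None, None, None, 24, None]


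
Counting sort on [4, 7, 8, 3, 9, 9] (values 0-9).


Input: [4, 7, 8, 3, 9, 9]
Counts: [0, 0, 0, 1, 1, 0, 0, 1, 1, 2]

Sorted: [3, 4, 7, 8, 9, 9]


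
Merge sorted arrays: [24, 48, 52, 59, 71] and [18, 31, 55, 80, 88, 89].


Take 18 from B
Take 24 from A
Take 31 from B
Take 48 from A
Take 52 from A
Take 55 from B
Take 59 from A
Take 71 from A

Merged: [18, 24, 31, 48, 52, 55, 59, 71, 80, 88, 89]


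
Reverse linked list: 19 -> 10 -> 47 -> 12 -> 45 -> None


Step 1: curr=19, set curr.next=prev(None) | reversed so far: 19
Step 2: curr=10, set curr.next=prev(19) | reversed so far: 10 -> 19
Step 3: curr=47, set curr.next=prev(10) | reversed so far: 47 -> 10 -> 19
Step 4: curr=12, set curr.next=prev(47) | reversed so far: 12 -> 47 -> 10 -> 19
Step 5: curr=45, set curr.next=prev(12) | reversed so far: 45 -> 12 -> 47 -> 10 -> 19

45 -> 12 -> 47 -> 10 -> 19 -> None


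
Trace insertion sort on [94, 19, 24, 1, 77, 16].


Initial: [94, 19, 24, 1, 77, 16]
Insert 19: [19, 94, 24, 1, 77, 16]
Insert 24: [19, 24, 94, 1, 77, 16]
Insert 1: [1, 19, 24, 94, 77, 16]
Insert 77: [1, 19, 24, 77, 94, 16]
Insert 16: [1, 16, 19, 24, 77, 94]

Sorted: [1, 16, 19, 24, 77, 94]


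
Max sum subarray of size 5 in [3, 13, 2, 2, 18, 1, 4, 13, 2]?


[0:5]: 38
[1:6]: 36
[2:7]: 27
[3:8]: 38
[4:9]: 38

Max: 38 at [0:5]


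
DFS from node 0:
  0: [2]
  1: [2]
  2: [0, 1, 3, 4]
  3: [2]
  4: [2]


Visit 0, push [2]
Visit 2, push [4, 3, 1]
Visit 1, push []
Visit 3, push []
Visit 4, push []

DFS order: [0, 2, 1, 3, 4]


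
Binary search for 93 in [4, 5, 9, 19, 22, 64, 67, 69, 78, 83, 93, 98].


Step 1: lo=0, hi=11, mid=5, val=64
Step 2: lo=6, hi=11, mid=8, val=78
Step 3: lo=9, hi=11, mid=10, val=93

Found at index 10


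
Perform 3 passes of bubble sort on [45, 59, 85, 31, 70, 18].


Initial: [45, 59, 85, 31, 70, 18]
Pass 1: [45, 59, 31, 70, 18, 85] (3 swaps)
Pass 2: [45, 31, 59, 18, 70, 85] (2 swaps)
Pass 3: [31, 45, 18, 59, 70, 85] (2 swaps)

After 3 passes: [31, 45, 18, 59, 70, 85]


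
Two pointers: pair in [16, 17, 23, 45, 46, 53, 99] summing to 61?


lo=0(16)+hi=6(99)=115
lo=0(16)+hi=5(53)=69
lo=0(16)+hi=4(46)=62
lo=0(16)+hi=3(45)=61

Yes: 16+45=61


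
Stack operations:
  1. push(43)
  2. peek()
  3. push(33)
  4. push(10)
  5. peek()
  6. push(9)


push(43) -> [43]
peek()->43
push(33) -> [43, 33]
push(10) -> [43, 33, 10]
peek()->10
push(9) -> [43, 33, 10, 9]

Final stack: [43, 33, 10, 9]


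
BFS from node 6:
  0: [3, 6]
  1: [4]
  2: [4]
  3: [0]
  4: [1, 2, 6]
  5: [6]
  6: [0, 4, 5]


Visit 6, enqueue [0, 4, 5]
Visit 0, enqueue [3]
Visit 4, enqueue [1, 2]
Visit 5, enqueue []
Visit 3, enqueue []
Visit 1, enqueue []
Visit 2, enqueue []

BFS order: [6, 0, 4, 5, 3, 1, 2]


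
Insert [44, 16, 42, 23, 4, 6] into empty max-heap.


Insert 44: [44]
Insert 16: [44, 16]
Insert 42: [44, 16, 42]
Insert 23: [44, 23, 42, 16]
Insert 4: [44, 23, 42, 16, 4]
Insert 6: [44, 23, 42, 16, 4, 6]

Final heap: [44, 23, 42, 16, 4, 6]


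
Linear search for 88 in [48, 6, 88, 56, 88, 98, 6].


i=0: 48!=88
i=1: 6!=88
i=2: 88==88 found!

Found at 2, 3 comps


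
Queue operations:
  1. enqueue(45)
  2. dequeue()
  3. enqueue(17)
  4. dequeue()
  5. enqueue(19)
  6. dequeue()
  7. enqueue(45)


enqueue(45) -> [45]
dequeue()->45, []
enqueue(17) -> [17]
dequeue()->17, []
enqueue(19) -> [19]
dequeue()->19, []
enqueue(45) -> [45]

Final queue: [45]


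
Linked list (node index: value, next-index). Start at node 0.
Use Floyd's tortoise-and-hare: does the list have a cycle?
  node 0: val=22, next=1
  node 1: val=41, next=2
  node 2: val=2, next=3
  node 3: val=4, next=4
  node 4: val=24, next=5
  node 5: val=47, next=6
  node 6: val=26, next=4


Floyd's tortoise (slow, +1) and hare (fast, +2):
  init: slow=0, fast=0
  step 1: slow=1, fast=2
  step 2: slow=2, fast=4
  step 3: slow=3, fast=6
  step 4: slow=4, fast=5
  step 5: slow=5, fast=4
  step 6: slow=6, fast=6
  slow == fast at node 6: cycle detected

Cycle: yes


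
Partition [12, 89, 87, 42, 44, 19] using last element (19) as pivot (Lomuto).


Pivot: 19
  12 <= 19: advance i (no swap)
Place pivot at 1: [12, 19, 87, 42, 44, 89]

Partitioned: [12, 19, 87, 42, 44, 89]


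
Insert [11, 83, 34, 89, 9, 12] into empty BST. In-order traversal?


Insert 11: root
Insert 83: R from 11
Insert 34: R from 11 -> L from 83
Insert 89: R from 11 -> R from 83
Insert 9: L from 11
Insert 12: R from 11 -> L from 83 -> L from 34

In-order: [9, 11, 12, 34, 83, 89]


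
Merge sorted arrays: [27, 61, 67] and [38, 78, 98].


Take 27 from A
Take 38 from B
Take 61 from A
Take 67 from A

Merged: [27, 38, 61, 67, 78, 98]


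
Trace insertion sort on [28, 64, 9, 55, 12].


Initial: [28, 64, 9, 55, 12]
Insert 64: [28, 64, 9, 55, 12]
Insert 9: [9, 28, 64, 55, 12]
Insert 55: [9, 28, 55, 64, 12]
Insert 12: [9, 12, 28, 55, 64]

Sorted: [9, 12, 28, 55, 64]


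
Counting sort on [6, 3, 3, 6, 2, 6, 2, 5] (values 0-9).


Input: [6, 3, 3, 6, 2, 6, 2, 5]
Counts: [0, 0, 2, 2, 0, 1, 3, 0, 0, 0]

Sorted: [2, 2, 3, 3, 5, 6, 6, 6]


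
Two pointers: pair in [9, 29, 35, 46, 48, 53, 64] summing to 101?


lo=0(9)+hi=6(64)=73
lo=1(29)+hi=6(64)=93
lo=2(35)+hi=6(64)=99
lo=3(46)+hi=6(64)=110
lo=3(46)+hi=5(53)=99
lo=4(48)+hi=5(53)=101

Yes: 48+53=101


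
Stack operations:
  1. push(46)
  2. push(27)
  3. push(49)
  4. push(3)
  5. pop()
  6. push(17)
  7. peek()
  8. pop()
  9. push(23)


push(46) -> [46]
push(27) -> [46, 27]
push(49) -> [46, 27, 49]
push(3) -> [46, 27, 49, 3]
pop()->3, [46, 27, 49]
push(17) -> [46, 27, 49, 17]
peek()->17
pop()->17, [46, 27, 49]
push(23) -> [46, 27, 49, 23]

Final stack: [46, 27, 49, 23]


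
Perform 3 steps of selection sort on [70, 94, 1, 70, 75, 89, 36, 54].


Initial: [70, 94, 1, 70, 75, 89, 36, 54]
Step 1: min=1 at 2
  Swap: [1, 94, 70, 70, 75, 89, 36, 54]
Step 2: min=36 at 6
  Swap: [1, 36, 70, 70, 75, 89, 94, 54]
Step 3: min=54 at 7
  Swap: [1, 36, 54, 70, 75, 89, 94, 70]

After 3 steps: [1, 36, 54, 70, 75, 89, 94, 70]


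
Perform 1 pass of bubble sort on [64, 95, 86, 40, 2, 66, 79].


Initial: [64, 95, 86, 40, 2, 66, 79]
Pass 1: [64, 86, 40, 2, 66, 79, 95] (5 swaps)

After 1 pass: [64, 86, 40, 2, 66, 79, 95]


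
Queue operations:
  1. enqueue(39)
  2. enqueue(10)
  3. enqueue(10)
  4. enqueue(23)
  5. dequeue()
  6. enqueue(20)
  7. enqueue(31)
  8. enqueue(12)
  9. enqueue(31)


enqueue(39) -> [39]
enqueue(10) -> [39, 10]
enqueue(10) -> [39, 10, 10]
enqueue(23) -> [39, 10, 10, 23]
dequeue()->39, [10, 10, 23]
enqueue(20) -> [10, 10, 23, 20]
enqueue(31) -> [10, 10, 23, 20, 31]
enqueue(12) -> [10, 10, 23, 20, 31, 12]
enqueue(31) -> [10, 10, 23, 20, 31, 12, 31]

Final queue: [10, 10, 23, 20, 31, 12, 31]


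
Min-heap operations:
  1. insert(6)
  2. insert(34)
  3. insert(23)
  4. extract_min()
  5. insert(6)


insert(6) -> [6]
insert(34) -> [6, 34]
insert(23) -> [6, 34, 23]
extract_min()->6, [23, 34]
insert(6) -> [6, 34, 23]

Final heap: [6, 34, 23]


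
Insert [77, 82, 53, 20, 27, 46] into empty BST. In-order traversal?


Insert 77: root
Insert 82: R from 77
Insert 53: L from 77
Insert 20: L from 77 -> L from 53
Insert 27: L from 77 -> L from 53 -> R from 20
Insert 46: L from 77 -> L from 53 -> R from 20 -> R from 27

In-order: [20, 27, 46, 53, 77, 82]


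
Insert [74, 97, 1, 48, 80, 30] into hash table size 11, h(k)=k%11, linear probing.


Insert 74: h=8 -> slot 8
Insert 97: h=9 -> slot 9
Insert 1: h=1 -> slot 1
Insert 48: h=4 -> slot 4
Insert 80: h=3 -> slot 3
Insert 30: h=8, 2 probes -> slot 10

Table: [None, 1, None, 80, 48, None, None, None, 74, 97, 30]


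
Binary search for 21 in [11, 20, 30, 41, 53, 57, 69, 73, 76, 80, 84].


Step 1: lo=0, hi=10, mid=5, val=57
Step 2: lo=0, hi=4, mid=2, val=30
Step 3: lo=0, hi=1, mid=0, val=11
Step 4: lo=1, hi=1, mid=1, val=20

Not found


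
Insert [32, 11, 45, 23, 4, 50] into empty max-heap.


Insert 32: [32]
Insert 11: [32, 11]
Insert 45: [45, 11, 32]
Insert 23: [45, 23, 32, 11]
Insert 4: [45, 23, 32, 11, 4]
Insert 50: [50, 23, 45, 11, 4, 32]

Final heap: [50, 23, 45, 11, 4, 32]
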